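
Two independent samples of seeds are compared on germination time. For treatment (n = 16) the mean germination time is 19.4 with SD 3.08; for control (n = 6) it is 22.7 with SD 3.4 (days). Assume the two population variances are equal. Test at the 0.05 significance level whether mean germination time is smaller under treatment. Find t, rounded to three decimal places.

Let group 1 = treatment, group 2 = control. H0: μ_1 = μ_2; H1: μ_1 < μ_2 (two-sample pooled-variance t-test, left-tailed).
s_p² = [(16−1)·3.08² + (6−1)·3.4²]/(16+6−2) = 10.0048
t = (19.4 − 22.7)/√[10.0048·(1/16 + 1/6)] = -2.179
df = n₁ + n₂ − 2 = 20
p-value = P(T ≤ -2.179) ≈ 0.0207
Since p ≈ 0.0207 < α = 0.05, reject H0; the data support H1.

-2.179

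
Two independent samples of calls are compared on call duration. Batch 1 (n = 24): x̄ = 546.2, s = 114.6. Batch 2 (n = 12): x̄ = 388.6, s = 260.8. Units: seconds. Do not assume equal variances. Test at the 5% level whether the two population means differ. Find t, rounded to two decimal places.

2.00

Let group 1 = batch 1, group 2 = batch 2. H0: μ_1 = μ_2; H1: μ_1 ≠ μ_2 (Welch's two-sample t-test, two-sided).
t = (x̄_1 − x̄_2)/√(s_1²/n_1 + s_2²/n_2) = (546.2 − 388.6)/√(114.6²/24 + 260.8²/12) = 2.00
Welch–Satterthwaite df ≈ 13.17
Two-sided p-value ≈ 0.0667
Since p ≈ 0.0667 > α = 0.05, fail to reject H0; the evidence is not statistically significant.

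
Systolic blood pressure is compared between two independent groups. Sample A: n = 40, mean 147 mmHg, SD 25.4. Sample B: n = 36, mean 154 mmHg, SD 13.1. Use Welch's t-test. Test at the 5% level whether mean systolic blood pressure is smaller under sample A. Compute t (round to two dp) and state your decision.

Let group 1 = sample A, group 2 = sample B. H0: μ_1 = μ_2; H1: μ_1 < μ_2 (Welch's two-sample t-test, left-tailed).
t = (x̄_1 − x̄_2)/√(s_1²/n_1 + s_2²/n_2) = (147 − 154)/√(25.4²/40 + 13.1²/36) = -1.53
Welch–Satterthwaite df ≈ 59.65
p-value = P(T ≤ -1.53) ≈ 0.065
Since p ≈ 0.065 > α = 0.05, fail to reject H0; the evidence is not statistically significant.

t = -1.53; fail to reject H0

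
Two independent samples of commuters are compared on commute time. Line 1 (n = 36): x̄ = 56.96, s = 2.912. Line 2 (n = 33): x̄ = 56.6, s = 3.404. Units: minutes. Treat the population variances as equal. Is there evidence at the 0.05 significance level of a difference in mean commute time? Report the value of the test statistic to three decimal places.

Let group 1 = line 1, group 2 = line 2. H0: μ_1 = μ_2; H1: μ_1 ≠ μ_2 (two-sample pooled-variance t-test, two-sided).
s_p² = [(36−1)·2.912² + (33−1)·3.404²]/(36+33−2) = 9.96391
t = (56.96 − 56.6)/√[9.96391·(1/36 + 1/33)] = 0.473
df = n₁ + n₂ − 2 = 67
Two-sided p-value ≈ 0.638
Since p ≈ 0.638 > α = 0.05, fail to reject H0; the data do not provide sufficient evidence against H0.

0.473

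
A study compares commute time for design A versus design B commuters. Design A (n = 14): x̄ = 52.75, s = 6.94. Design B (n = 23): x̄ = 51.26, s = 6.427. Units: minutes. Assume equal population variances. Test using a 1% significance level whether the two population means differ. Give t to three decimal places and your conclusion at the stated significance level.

t = 0.664; fail to reject H0

Let group 1 = design A, group 2 = design B. H0: μ_1 = μ_2; H1: μ_1 ≠ μ_2 (two-sample pooled-variance t-test, two-sided).
s_p² = [(14−1)·6.94² + (23−1)·6.427²]/(14+23−2) = 43.8533
t = (52.75 − 51.26)/√[43.8533·(1/14 + 1/23)] = 0.664
df = n₁ + n₂ − 2 = 35
Two-sided p-value ≈ 0.511
Since p ≈ 0.511 > α = 0.01, fail to reject H0; the data do not provide sufficient evidence against H0.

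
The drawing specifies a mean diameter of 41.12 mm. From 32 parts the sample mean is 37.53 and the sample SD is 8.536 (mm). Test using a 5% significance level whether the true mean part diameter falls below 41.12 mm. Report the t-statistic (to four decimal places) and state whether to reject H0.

H0: μ = 41.12; H1: μ < 41.12 (one-sample t-test, left-tailed).
t = (x̄ − μ₀)/(s/√n) = (37.53 − 41.12)/(8.536/√32) = -2.3791
df = n − 1 = 31
p-value = P(T ≤ -2.3791) ≈ 0.012
Since p ≈ 0.012 < α = 0.05, reject H0; the data support H1.

t = -2.3791; reject H0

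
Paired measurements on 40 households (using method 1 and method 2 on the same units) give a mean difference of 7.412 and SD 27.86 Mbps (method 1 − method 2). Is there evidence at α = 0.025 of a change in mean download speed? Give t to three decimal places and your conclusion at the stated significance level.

H0: μ_d = 0; H1: μ_d ≠ 0 (paired t-test on the differences, two-sided).
t = d̄/(s_d/√n) = 7.412/(27.86/√40) = 1.683
df = n − 1 = 39
Two-sided p-value ≈ 0.1004
Since p ≈ 0.1004 > α = 0.025, fail to reject H0; the evidence is not statistically significant.

t = 1.683; fail to reject H0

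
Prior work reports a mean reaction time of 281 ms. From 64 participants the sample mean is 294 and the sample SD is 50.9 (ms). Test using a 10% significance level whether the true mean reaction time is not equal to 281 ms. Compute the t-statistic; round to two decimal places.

H0: μ = 281; H1: μ ≠ 281 (one-sample t-test, two-sided).
t = (x̄ − μ₀)/(s/√n) = (294 − 281)/(50.9/√64) = 2.04
df = n − 1 = 63
Two-sided p-value ≈ 0.0452
Since p ≈ 0.0452 < α = 0.1, reject H0; the data support H1.

2.04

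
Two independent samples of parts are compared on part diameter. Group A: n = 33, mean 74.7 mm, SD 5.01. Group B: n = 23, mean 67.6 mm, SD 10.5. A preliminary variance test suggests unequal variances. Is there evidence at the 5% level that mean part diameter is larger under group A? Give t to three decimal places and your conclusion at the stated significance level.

t = 3.013; reject H0

Let group 1 = group A, group 2 = group B. H0: μ_1 = μ_2; H1: μ_1 > μ_2 (Welch's two-sample t-test, right-tailed).
t = (x̄_1 − x̄_2)/√(s_1²/n_1 + s_2²/n_2) = (74.7 − 67.6)/√(5.01²/33 + 10.5²/23) = 3.013
Welch–Satterthwaite df ≈ 29.03
p-value = P(T ≥ 3.013) ≈ 0.0027
Since p ≈ 0.0027 < α = 0.05, reject H0; the evidence is statistically significant.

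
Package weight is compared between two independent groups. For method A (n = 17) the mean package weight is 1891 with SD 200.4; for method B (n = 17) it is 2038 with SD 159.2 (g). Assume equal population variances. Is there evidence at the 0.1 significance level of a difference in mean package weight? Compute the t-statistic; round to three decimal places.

Let group 1 = method A, group 2 = method B. H0: μ_1 = μ_2; H1: μ_1 ≠ μ_2 (two-sample pooled-variance t-test, two-sided).
s_p² = [(17−1)·200.4² + (17−1)·159.2²]/(17+17−2) = 32752.4
t = (1891 − 2038)/√[32752.4·(1/17 + 1/17)] = -2.368
df = n₁ + n₂ − 2 = 32
Two-sided p-value ≈ 0.024
Since p ≈ 0.024 < α = 0.1, reject H0; the data support H1.

-2.368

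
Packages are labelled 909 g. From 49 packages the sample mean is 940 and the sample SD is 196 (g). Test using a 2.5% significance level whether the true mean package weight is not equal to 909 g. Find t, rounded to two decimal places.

H0: μ = 909; H1: μ ≠ 909 (one-sample t-test, two-sided).
t = (x̄ − μ₀)/(s/√n) = (940 − 909)/(196/√49) = 1.11
df = n − 1 = 48
Two-sided p-value ≈ 0.274
Since p ≈ 0.274 > α = 0.025, fail to reject H0; the data do not provide sufficient evidence against H0.

1.11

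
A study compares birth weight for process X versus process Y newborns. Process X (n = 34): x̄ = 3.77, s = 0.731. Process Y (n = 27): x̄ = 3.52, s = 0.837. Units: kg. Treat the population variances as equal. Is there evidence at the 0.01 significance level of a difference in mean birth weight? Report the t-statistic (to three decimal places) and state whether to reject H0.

t = 1.244; fail to reject H0

Let group 1 = process X, group 2 = process Y. H0: μ_1 = μ_2; H1: μ_1 ≠ μ_2 (two-sample pooled-variance t-test, two-sided).
s_p² = [(34−1)·0.731² + (27−1)·0.837²]/(34+27−2) = 0.607605
t = (3.77 − 3.52)/√[0.607605·(1/34 + 1/27)] = 1.244
df = n₁ + n₂ − 2 = 59
Two-sided p-value ≈ 0.2184
Since p ≈ 0.2184 > α = 0.01, fail to reject H0; the evidence is not statistically significant.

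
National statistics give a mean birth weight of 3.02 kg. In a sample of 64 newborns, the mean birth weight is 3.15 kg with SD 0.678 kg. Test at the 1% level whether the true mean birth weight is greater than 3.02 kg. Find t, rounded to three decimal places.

H0: μ = 3.02; H1: μ > 3.02 (one-sample t-test, right-tailed).
t = (x̄ − μ₀)/(s/√n) = (3.15 − 3.02)/(0.678/√64) = 1.534
df = n − 1 = 63
p-value = P(T ≥ 1.534) ≈ 0.065
Since p ≈ 0.065 > α = 0.01, fail to reject H0; the data do not provide sufficient evidence against H0.

1.534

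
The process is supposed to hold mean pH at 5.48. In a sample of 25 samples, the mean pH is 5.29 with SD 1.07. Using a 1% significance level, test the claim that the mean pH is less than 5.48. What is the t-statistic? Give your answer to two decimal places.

H0: μ = 5.48; H1: μ < 5.48 (one-sample t-test, left-tailed).
t = (x̄ − μ₀)/(s/√n) = (5.29 − 5.48)/(1.07/√25) = -0.89
df = n − 1 = 24
p-value = P(T ≤ -0.89) ≈ 0.1917
Since p ≈ 0.1917 > α = 0.01, fail to reject H0; the data do not provide sufficient evidence against H0.

-0.89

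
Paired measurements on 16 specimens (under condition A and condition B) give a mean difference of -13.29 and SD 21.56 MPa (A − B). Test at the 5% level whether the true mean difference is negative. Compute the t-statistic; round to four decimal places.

H0: μ_d = 0; H1: μ_d < 0 (paired t-test on the differences, left-tailed).
t = d̄/(s_d/√n) = -13.29/(21.56/√16) = -2.4657
df = n − 1 = 15
p-value = P(T ≤ -2.4657) ≈ 0.0131
Since p ≈ 0.0131 < α = 0.05, reject H0; the evidence is statistically significant.

-2.4657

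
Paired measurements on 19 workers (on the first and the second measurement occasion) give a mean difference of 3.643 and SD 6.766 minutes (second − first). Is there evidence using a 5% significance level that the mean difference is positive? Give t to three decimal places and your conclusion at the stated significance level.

H0: μ_d = 0; H1: μ_d > 0 (paired t-test on the differences, right-tailed).
t = d̄/(s_d/√n) = 3.643/(6.766/√19) = 2.347
df = n − 1 = 18
p-value = P(T ≥ 2.347) ≈ 0.0153
Since p ≈ 0.0153 < α = 0.05, reject H0; the data support H1.

t = 2.347; reject H0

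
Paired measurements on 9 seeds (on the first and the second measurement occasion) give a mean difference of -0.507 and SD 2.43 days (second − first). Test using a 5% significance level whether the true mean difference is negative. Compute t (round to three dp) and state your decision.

t = -0.626; fail to reject H0

H0: μ_d = 0; H1: μ_d < 0 (paired t-test on the differences, left-tailed).
t = d̄/(s_d/√n) = -0.507/(2.43/√9) = -0.626
df = n − 1 = 8
p-value = P(T ≤ -0.626) ≈ 0.2744
Since p ≈ 0.2744 > α = 0.05, fail to reject H0; the evidence is not statistically significant.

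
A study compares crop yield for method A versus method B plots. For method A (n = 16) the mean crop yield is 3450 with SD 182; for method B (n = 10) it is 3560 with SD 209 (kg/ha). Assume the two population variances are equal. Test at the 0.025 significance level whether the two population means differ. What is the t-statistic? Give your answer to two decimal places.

-1.42

Let group 1 = method A, group 2 = method B. H0: μ_1 = μ_2; H1: μ_1 ≠ μ_2 (two-sample pooled-variance t-test, two-sided).
s_p² = [(16−1)·182² + (10−1)·209²]/(16+10−2) = 37082.9
t = (3450 − 3560)/√[37082.9·(1/16 + 1/10)] = -1.42
df = n₁ + n₂ − 2 = 24
Two-sided p-value ≈ 0.169
Since p ≈ 0.169 > α = 0.025, fail to reject H0; the data do not provide sufficient evidence against H0.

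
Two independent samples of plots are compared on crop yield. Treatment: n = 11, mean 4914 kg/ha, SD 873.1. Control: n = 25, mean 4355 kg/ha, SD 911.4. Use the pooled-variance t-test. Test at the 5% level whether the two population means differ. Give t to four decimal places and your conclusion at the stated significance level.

Let group 1 = treatment, group 2 = control. H0: μ_1 = μ_2; H1: μ_1 ≠ μ_2 (two-sample pooled-variance t-test, two-sided).
s_p² = [(11−1)·873.1² + (25−1)·911.4²]/(11+25−2) = 810548
t = (4914 − 4355)/√[810548·(1/11 + 1/25)] = 1.7161
df = n₁ + n₂ − 2 = 34
Two-sided p-value ≈ 0.095
Since p ≈ 0.095 > α = 0.05, fail to reject H0; the data do not provide sufficient evidence against H0.

t = 1.7161; fail to reject H0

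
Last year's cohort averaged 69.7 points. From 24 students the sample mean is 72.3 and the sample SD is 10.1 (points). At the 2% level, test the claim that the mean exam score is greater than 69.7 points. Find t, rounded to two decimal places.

1.26

H0: μ = 69.7; H1: μ > 69.7 (one-sample t-test, right-tailed).
t = (x̄ − μ₀)/(s/√n) = (72.3 − 69.7)/(10.1/√24) = 1.26
df = n − 1 = 23
p-value = P(T ≥ 1.26) ≈ 0.1100
Since p ≈ 0.1100 > α = 0.02, fail to reject H0; the evidence is not statistically significant.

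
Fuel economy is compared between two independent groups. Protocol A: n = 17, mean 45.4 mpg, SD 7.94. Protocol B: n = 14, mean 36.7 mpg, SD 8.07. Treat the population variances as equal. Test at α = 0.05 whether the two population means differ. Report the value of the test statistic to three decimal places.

3.014

Let group 1 = protocol A, group 2 = protocol B. H0: μ_1 = μ_2; H1: μ_1 ≠ μ_2 (two-sample pooled-variance t-test, two-sided).
s_p² = [(17−1)·7.94² + (14−1)·8.07²]/(17+14−2) = 63.9766
t = (45.4 − 36.7)/√[63.9766·(1/17 + 1/14)] = 3.014
df = n₁ + n₂ − 2 = 29
Two-sided p-value ≈ 0.005
Since p ≈ 0.005 < α = 0.05, reject H0; the evidence is statistically significant.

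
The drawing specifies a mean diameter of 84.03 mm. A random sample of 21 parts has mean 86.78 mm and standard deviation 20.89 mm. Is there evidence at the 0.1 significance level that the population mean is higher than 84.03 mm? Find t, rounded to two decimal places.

0.60

H0: μ = 84.03; H1: μ > 84.03 (one-sample t-test, right-tailed).
t = (x̄ − μ₀)/(s/√n) = (86.78 − 84.03)/(20.89/√21) = 0.60
df = n − 1 = 20
p-value = P(T ≥ 0.60) ≈ 0.2766
Since p ≈ 0.2766 > α = 0.1, fail to reject H0; the evidence is not statistically significant.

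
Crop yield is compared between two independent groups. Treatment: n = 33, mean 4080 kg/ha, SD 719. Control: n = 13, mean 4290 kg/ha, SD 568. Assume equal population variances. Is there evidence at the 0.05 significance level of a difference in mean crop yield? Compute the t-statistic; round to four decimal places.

-0.9415

Let group 1 = treatment, group 2 = control. H0: μ_1 = μ_2; H1: μ_1 ≠ μ_2 (two-sample pooled-variance t-test, two-sided).
s_p² = [(33−1)·719² + (13−1)·568²]/(33+13−2) = 463960
t = (4080 − 4290)/√[463960·(1/33 + 1/13)] = -0.9415
df = n₁ + n₂ − 2 = 44
Two-sided p-value ≈ 0.352
Since p ≈ 0.352 > α = 0.05, fail to reject H0; the data do not provide sufficient evidence against H0.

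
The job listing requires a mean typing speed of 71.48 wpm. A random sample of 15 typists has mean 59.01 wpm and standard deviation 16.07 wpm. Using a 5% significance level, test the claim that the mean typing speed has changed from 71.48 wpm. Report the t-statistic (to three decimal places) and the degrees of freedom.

H0: μ = 71.48; H1: μ ≠ 71.48 (one-sample t-test, two-sided).
t = (x̄ − μ₀)/(s/√n) = (59.01 − 71.48)/(16.07/√15) = -3.005
df = n − 1 = 14
Two-sided p-value ≈ 0.009
Since p ≈ 0.009 < α = 0.05, reject H0; the data support H1.

t = -3.005, df = 14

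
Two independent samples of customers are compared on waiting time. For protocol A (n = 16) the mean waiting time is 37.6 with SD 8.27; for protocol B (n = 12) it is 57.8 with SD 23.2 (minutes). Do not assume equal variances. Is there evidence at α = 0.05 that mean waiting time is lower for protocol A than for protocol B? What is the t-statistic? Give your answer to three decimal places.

Let group 1 = protocol A, group 2 = protocol B. H0: μ_1 = μ_2; H1: μ_1 < μ_2 (Welch's two-sample t-test, left-tailed).
t = (x̄_1 − x̄_2)/√(s_1²/n_1 + s_2²/n_2) = (37.6 − 57.8)/√(8.27²/16 + 23.2²/12) = -2.882
Welch–Satterthwaite df ≈ 13.11
p-value = P(T ≤ -2.882) ≈ 0.006
Since p ≈ 0.006 < α = 0.05, reject H0; the evidence is statistically significant.

-2.882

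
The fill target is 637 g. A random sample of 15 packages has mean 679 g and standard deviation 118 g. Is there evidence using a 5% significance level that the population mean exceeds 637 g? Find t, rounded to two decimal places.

H0: μ = 637; H1: μ > 637 (one-sample t-test, right-tailed).
t = (x̄ − μ₀)/(s/√n) = (679 − 637)/(118/√15) = 1.38
df = n − 1 = 14
p-value = P(T ≥ 1.38) ≈ 0.0948
Since p ≈ 0.0948 > α = 0.05, fail to reject H0; the data do not provide sufficient evidence against H0.

1.38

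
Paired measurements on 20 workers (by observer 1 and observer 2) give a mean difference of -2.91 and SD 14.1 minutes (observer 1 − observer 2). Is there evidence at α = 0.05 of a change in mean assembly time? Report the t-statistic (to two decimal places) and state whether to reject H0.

t = -0.92; fail to reject H0

H0: μ_d = 0; H1: μ_d ≠ 0 (paired t-test on the differences, two-sided).
t = d̄/(s_d/√n) = -2.91/(14.1/√20) = -0.92
df = n − 1 = 19
Two-sided p-value ≈ 0.3676
Since p ≈ 0.3676 > α = 0.05, fail to reject H0; the evidence is not statistically significant.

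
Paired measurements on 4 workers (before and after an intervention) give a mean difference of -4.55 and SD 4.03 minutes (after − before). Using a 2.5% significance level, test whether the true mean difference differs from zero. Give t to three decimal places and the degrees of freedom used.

t = -2.258, df = 3

H0: μ_d = 0; H1: μ_d ≠ 0 (paired t-test on the differences, two-sided).
t = d̄/(s_d/√n) = -4.55/(4.03/√4) = -2.258
df = n − 1 = 3
Two-sided p-value ≈ 0.109
Since p ≈ 0.109 > α = 0.025, fail to reject H0; the evidence is not statistically significant.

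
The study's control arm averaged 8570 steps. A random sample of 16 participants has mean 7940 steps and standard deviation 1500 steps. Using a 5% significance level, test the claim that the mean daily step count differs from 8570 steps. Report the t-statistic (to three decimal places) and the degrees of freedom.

H0: μ = 8570; H1: μ ≠ 8570 (one-sample t-test, two-sided).
t = (x̄ − μ₀)/(s/√n) = (7940 − 8570)/(1500/√16) = -1.680
df = n − 1 = 15
Two-sided p-value ≈ 0.1137
Since p ≈ 0.1137 > α = 0.05, fail to reject H0; the evidence is not statistically significant.

t = -1.680, df = 15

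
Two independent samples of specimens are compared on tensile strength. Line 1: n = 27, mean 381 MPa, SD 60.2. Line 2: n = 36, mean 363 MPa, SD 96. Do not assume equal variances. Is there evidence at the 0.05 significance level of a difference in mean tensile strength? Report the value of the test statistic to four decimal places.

0.9112

Let group 1 = line 1, group 2 = line 2. H0: μ_1 = μ_2; H1: μ_1 ≠ μ_2 (Welch's two-sample t-test, two-sided).
t = (x̄_1 − x̄_2)/√(s_1²/n_1 + s_2²/n_2) = (381 − 363)/√(60.2²/27 + 96²/36) = 0.9112
Welch–Satterthwaite df ≈ 59.36
Two-sided p-value ≈ 0.3659
Since p ≈ 0.3659 > α = 0.05, fail to reject H0; the evidence is not statistically significant.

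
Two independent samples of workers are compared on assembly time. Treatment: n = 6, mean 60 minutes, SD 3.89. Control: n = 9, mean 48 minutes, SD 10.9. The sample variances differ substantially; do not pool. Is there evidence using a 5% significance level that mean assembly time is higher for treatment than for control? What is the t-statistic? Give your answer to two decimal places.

3.03

Let group 1 = treatment, group 2 = control. H0: μ_1 = μ_2; H1: μ_1 > μ_2 (Welch's two-sample t-test, right-tailed).
t = (x̄_1 − x̄_2)/√(s_1²/n_1 + s_2²/n_2) = (60 − 48)/√(3.89²/6 + 10.9²/9) = 3.03
Welch–Satterthwaite df ≈ 10.72
p-value = P(T ≥ 3.03) ≈ 0.0059
Since p ≈ 0.0059 < α = 0.05, reject H0; the evidence is statistically significant.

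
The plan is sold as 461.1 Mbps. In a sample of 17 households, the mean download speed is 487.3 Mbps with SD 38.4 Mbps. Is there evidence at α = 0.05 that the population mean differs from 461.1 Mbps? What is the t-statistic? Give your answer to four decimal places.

H0: μ = 461.1; H1: μ ≠ 461.1 (one-sample t-test, two-sided).
t = (x̄ − μ₀)/(s/√n) = (487.3 − 461.1)/(38.4/√17) = 2.8132
df = n − 1 = 16
Two-sided p-value ≈ 0.012
Since p ≈ 0.012 < α = 0.05, reject H0; the data support H1.

2.8132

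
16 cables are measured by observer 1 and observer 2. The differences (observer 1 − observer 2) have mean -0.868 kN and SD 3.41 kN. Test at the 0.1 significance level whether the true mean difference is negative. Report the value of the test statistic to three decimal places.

-1.018

H0: μ_d = 0; H1: μ_d < 0 (paired t-test on the differences, left-tailed).
t = d̄/(s_d/√n) = -0.868/(3.41/√16) = -1.018
df = n − 1 = 15
p-value = P(T ≤ -1.018) ≈ 0.162
Since p ≈ 0.162 > α = 0.1, fail to reject H0; the data do not provide sufficient evidence against H0.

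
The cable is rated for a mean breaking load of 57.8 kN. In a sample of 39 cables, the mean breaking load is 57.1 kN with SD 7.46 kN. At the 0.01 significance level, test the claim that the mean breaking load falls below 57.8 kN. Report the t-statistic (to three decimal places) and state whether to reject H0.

t = -0.586; fail to reject H0

H0: μ = 57.8; H1: μ < 57.8 (one-sample t-test, left-tailed).
t = (x̄ − μ₀)/(s/√n) = (57.1 − 57.8)/(7.46/√39) = -0.586
df = n − 1 = 38
p-value = P(T ≤ -0.586) ≈ 0.2807
Since p ≈ 0.2807 > α = 0.01, fail to reject H0; the data do not provide sufficient evidence against H0.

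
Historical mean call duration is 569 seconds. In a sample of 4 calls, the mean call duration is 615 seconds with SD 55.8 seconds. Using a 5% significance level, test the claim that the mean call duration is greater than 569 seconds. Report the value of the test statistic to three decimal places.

H0: μ = 569; H1: μ > 569 (one-sample t-test, right-tailed).
t = (x̄ − μ₀)/(s/√n) = (615 − 569)/(55.8/√4) = 1.649
df = n − 1 = 3
p-value = P(T ≥ 1.649) ≈ 0.099
Since p ≈ 0.099 > α = 0.05, fail to reject H0; the evidence is not statistically significant.

1.649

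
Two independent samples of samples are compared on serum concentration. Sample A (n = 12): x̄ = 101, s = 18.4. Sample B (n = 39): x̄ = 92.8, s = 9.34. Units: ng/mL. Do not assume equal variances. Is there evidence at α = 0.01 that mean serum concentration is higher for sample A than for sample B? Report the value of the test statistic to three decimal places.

Let group 1 = sample A, group 2 = sample B. H0: μ_1 = μ_2; H1: μ_1 > μ_2 (Welch's two-sample t-test, right-tailed).
t = (x̄_1 − x̄_2)/√(s_1²/n_1 + s_2²/n_2) = (101 − 92.8)/√(18.4²/12 + 9.34²/39) = 1.486
Welch–Satterthwaite df ≈ 12.79
p-value = P(T ≥ 1.486) ≈ 0.081
Since p ≈ 0.081 > α = 0.01, fail to reject H0; the data do not provide sufficient evidence against H0.

1.486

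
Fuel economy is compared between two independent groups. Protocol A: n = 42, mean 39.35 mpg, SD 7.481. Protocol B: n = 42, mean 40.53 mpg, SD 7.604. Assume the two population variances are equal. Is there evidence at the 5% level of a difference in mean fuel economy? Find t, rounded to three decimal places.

Let group 1 = protocol A, group 2 = protocol B. H0: μ_1 = μ_2; H1: μ_1 ≠ μ_2 (two-sample pooled-variance t-test, two-sided).
s_p² = [(42−1)·7.481² + (42−1)·7.604²]/(42+42−2) = 56.8931
t = (39.35 − 40.53)/√[56.8931·(1/42 + 1/42)] = -0.717
df = n₁ + n₂ − 2 = 82
Two-sided p-value ≈ 0.4755
Since p ≈ 0.4755 > α = 0.05, fail to reject H0; the data do not provide sufficient evidence against H0.

-0.717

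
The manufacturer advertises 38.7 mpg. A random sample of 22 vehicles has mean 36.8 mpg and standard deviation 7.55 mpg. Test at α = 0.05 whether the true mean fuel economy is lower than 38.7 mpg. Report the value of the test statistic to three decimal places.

-1.180

H0: μ = 38.7; H1: μ < 38.7 (one-sample t-test, left-tailed).
t = (x̄ − μ₀)/(s/√n) = (36.8 − 38.7)/(7.55/√22) = -1.180
df = n − 1 = 21
p-value = P(T ≤ -1.180) ≈ 0.1255
Since p ≈ 0.1255 > α = 0.05, fail to reject H0; the evidence is not statistically significant.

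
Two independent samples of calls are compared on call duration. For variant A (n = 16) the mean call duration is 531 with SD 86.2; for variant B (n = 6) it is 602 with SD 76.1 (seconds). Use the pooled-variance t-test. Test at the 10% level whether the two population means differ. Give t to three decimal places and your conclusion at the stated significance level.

Let group 1 = variant A, group 2 = variant B. H0: μ_1 = μ_2; H1: μ_1 ≠ μ_2 (two-sample pooled-variance t-test, two-sided).
s_p² = [(16−1)·86.2² + (6−1)·76.1²]/(16+6−2) = 7020.63
t = (531 − 602)/√[7020.63·(1/16 + 1/6)] = -1.770
df = n₁ + n₂ − 2 = 20
Two-sided p-value ≈ 0.0920
Since p ≈ 0.0920 < α = 0.1, reject H0; the evidence is statistically significant.

t = -1.770; reject H0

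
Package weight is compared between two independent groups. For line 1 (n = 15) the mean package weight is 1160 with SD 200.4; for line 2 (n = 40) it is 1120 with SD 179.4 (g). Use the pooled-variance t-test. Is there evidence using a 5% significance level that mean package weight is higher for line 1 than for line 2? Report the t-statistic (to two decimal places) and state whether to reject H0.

t = 0.71; fail to reject H0

Let group 1 = line 1, group 2 = line 2. H0: μ_1 = μ_2; H1: μ_1 > μ_2 (two-sample pooled-variance t-test, right-tailed).
s_p² = [(15−1)·200.4² + (40−1)·179.4²]/(15+40−2) = 34291.2
t = (1160 − 1120)/√[34291.2·(1/15 + 1/40)] = 0.71
df = n₁ + n₂ − 2 = 53
p-value = P(T ≥ 0.71) ≈ 0.2393
Since p ≈ 0.2393 > α = 0.05, fail to reject H0; the evidence is not statistically significant.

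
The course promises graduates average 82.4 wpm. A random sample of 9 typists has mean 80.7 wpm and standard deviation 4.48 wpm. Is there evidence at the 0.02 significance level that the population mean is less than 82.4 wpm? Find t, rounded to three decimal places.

-1.138

H0: μ = 82.4; H1: μ < 82.4 (one-sample t-test, left-tailed).
t = (x̄ − μ₀)/(s/√n) = (80.7 − 82.4)/(4.48/√9) = -1.138
df = n − 1 = 8
p-value = P(T ≤ -1.138) ≈ 0.144
Since p ≈ 0.144 > α = 0.02, fail to reject H0; the evidence is not statistically significant.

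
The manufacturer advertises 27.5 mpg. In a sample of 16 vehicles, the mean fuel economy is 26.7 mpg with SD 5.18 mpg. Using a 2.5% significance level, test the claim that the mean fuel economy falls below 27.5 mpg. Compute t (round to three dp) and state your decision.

H0: μ = 27.5; H1: μ < 27.5 (one-sample t-test, left-tailed).
t = (x̄ − μ₀)/(s/√n) = (26.7 − 27.5)/(5.18/√16) = -0.618
df = n − 1 = 15
p-value = P(T ≤ -0.618) ≈ 0.273
Since p ≈ 0.273 > α = 0.025, fail to reject H0; the data do not provide sufficient evidence against H0.

t = -0.618; fail to reject H0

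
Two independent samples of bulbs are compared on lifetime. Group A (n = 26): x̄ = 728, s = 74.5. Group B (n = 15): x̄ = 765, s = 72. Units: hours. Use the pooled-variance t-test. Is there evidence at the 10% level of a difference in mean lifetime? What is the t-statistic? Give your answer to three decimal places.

-1.550

Let group 1 = group A, group 2 = group B. H0: μ_1 = μ_2; H1: μ_1 ≠ μ_2 (two-sample pooled-variance t-test, two-sided).
s_p² = [(26−1)·74.5² + (15−1)·72²]/(26+15−2) = 5418.78
t = (728 − 765)/√[5418.78·(1/26 + 1/15)] = -1.550
df = n₁ + n₂ − 2 = 39
Two-sided p-value ≈ 0.129
Since p ≈ 0.129 > α = 0.1, fail to reject H0; the data do not provide sufficient evidence against H0.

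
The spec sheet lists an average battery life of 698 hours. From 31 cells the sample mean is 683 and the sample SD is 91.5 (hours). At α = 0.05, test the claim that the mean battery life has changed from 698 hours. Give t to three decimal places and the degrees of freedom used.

t = -0.913, df = 30

H0: μ = 698; H1: μ ≠ 698 (one-sample t-test, two-sided).
t = (x̄ − μ₀)/(s/√n) = (683 − 698)/(91.5/√31) = -0.913
df = n − 1 = 30
Two-sided p-value ≈ 0.3687
Since p ≈ 0.3687 > α = 0.05, fail to reject H0; the data do not provide sufficient evidence against H0.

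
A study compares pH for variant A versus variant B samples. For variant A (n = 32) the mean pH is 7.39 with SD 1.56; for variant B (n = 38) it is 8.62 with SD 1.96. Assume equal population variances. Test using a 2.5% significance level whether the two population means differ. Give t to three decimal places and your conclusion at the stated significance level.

t = -2.866; reject H0

Let group 1 = variant A, group 2 = variant B. H0: μ_1 = μ_2; H1: μ_1 ≠ μ_2 (two-sample pooled-variance t-test, two-sided).
s_p² = [(32−1)·1.56² + (38−1)·1.96²]/(32+38−2) = 3.19972
t = (7.39 − 8.62)/√[3.19972·(1/32 + 1/38)] = -2.866
df = n₁ + n₂ − 2 = 68
Two-sided p-value ≈ 0.0055
Since p ≈ 0.0055 < α = 0.025, reject H0; the data support H1.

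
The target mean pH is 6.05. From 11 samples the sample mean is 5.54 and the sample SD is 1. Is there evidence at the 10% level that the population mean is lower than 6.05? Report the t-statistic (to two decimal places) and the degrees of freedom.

H0: μ = 6.05; H1: μ < 6.05 (one-sample t-test, left-tailed).
t = (x̄ − μ₀)/(s/√n) = (5.54 − 6.05)/(1/√11) = -1.69
df = n − 1 = 10
p-value = P(T ≤ -1.69) ≈ 0.0608
Since p ≈ 0.0608 < α = 0.1, reject H0; the data support H1.

t = -1.69, df = 10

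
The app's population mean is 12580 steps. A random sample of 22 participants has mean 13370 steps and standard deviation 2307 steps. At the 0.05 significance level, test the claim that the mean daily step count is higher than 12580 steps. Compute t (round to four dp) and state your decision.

t = 1.6062; fail to reject H0

H0: μ = 12580; H1: μ > 12580 (one-sample t-test, right-tailed).
t = (x̄ − μ₀)/(s/√n) = (13370 − 12580)/(2307/√22) = 1.6062
df = n − 1 = 21
p-value = P(T ≥ 1.6062) ≈ 0.0616
Since p ≈ 0.0616 > α = 0.05, fail to reject H0; the evidence is not statistically significant.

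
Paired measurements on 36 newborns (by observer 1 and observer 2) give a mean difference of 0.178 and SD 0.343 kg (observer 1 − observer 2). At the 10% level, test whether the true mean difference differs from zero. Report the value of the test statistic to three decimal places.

3.114

H0: μ_d = 0; H1: μ_d ≠ 0 (paired t-test on the differences, two-sided).
t = d̄/(s_d/√n) = 0.178/(0.343/√36) = 3.114
df = n − 1 = 35
Two-sided p-value ≈ 0.0037
Since p ≈ 0.0037 < α = 0.1, reject H0; the evidence is statistically significant.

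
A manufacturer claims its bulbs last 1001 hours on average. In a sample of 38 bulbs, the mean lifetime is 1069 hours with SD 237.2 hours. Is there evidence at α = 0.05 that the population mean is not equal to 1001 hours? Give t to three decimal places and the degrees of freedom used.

t = 1.767, df = 37

H0: μ = 1001; H1: μ ≠ 1001 (one-sample t-test, two-sided).
t = (x̄ − μ₀)/(s/√n) = (1069 − 1001)/(237.2/√38) = 1.767
df = n − 1 = 37
Two-sided p-value ≈ 0.0854
Since p ≈ 0.0854 > α = 0.05, fail to reject H0; the evidence is not statistically significant.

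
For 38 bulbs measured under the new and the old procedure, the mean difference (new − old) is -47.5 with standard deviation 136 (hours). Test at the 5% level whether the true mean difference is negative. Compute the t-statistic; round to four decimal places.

-2.1530

H0: μ_d = 0; H1: μ_d < 0 (paired t-test on the differences, left-tailed).
t = d̄/(s_d/√n) = -47.5/(136/√38) = -2.1530
df = n − 1 = 37
p-value = P(T ≤ -2.1530) ≈ 0.0190
Since p ≈ 0.0190 < α = 0.05, reject H0; the evidence is statistically significant.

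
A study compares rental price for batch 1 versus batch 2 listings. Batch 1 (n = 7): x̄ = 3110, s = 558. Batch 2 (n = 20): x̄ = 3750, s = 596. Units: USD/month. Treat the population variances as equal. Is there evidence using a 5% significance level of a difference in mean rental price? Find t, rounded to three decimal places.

-2.482

Let group 1 = batch 1, group 2 = batch 2. H0: μ_1 = μ_2; H1: μ_1 ≠ μ_2 (two-sample pooled-variance t-test, two-sided).
s_p² = [(7−1)·558² + (20−1)·596²]/(7+20−2) = 344692
t = (3110 − 3750)/√[344692·(1/7 + 1/20)] = -2.482
df = n₁ + n₂ − 2 = 25
Two-sided p-value ≈ 0.020
Since p ≈ 0.020 < α = 0.05, reject H0; the evidence is statistically significant.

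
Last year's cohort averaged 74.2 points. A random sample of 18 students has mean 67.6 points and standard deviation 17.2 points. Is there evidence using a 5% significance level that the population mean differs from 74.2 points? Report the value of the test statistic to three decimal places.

-1.628

H0: μ = 74.2; H1: μ ≠ 74.2 (one-sample t-test, two-sided).
t = (x̄ − μ₀)/(s/√n) = (67.6 − 74.2)/(17.2/√18) = -1.628
df = n − 1 = 17
Two-sided p-value ≈ 0.1219
Since p ≈ 0.1219 > α = 0.05, fail to reject H0; the data do not provide sufficient evidence against H0.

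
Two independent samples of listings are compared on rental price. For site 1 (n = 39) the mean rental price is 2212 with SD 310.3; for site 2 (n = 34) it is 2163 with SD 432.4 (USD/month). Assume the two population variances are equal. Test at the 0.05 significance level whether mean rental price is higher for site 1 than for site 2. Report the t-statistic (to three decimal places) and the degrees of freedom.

Let group 1 = site 1, group 2 = site 2. H0: μ_1 = μ_2; H1: μ_1 > μ_2 (two-sample pooled-variance t-test, right-tailed).
s_p² = [(39−1)·310.3² + (34−1)·432.4²]/(39+34−2) = 138435
t = (2212 − 2163)/√[138435·(1/39 + 1/34)] = 0.561
df = n₁ + n₂ − 2 = 71
p-value = P(T ≥ 0.561) ≈ 0.288
Since p ≈ 0.288 > α = 0.05, fail to reject H0; the data do not provide sufficient evidence against H0.

t = 0.561, df = 71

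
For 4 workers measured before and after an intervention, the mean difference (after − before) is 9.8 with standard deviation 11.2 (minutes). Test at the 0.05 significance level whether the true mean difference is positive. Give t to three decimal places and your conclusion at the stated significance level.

t = 1.750; fail to reject H0

H0: μ_d = 0; H1: μ_d > 0 (paired t-test on the differences, right-tailed).
t = d̄/(s_d/√n) = 9.8/(11.2/√4) = 1.750
df = n − 1 = 3
p-value = P(T ≥ 1.750) ≈ 0.089
Since p ≈ 0.089 > α = 0.05, fail to reject H0; the evidence is not statistically significant.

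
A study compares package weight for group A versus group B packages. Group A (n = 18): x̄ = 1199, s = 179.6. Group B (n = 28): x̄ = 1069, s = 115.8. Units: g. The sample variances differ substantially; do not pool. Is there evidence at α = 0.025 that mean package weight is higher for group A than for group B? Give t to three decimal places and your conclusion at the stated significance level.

Let group 1 = group A, group 2 = group B. H0: μ_1 = μ_2; H1: μ_1 > μ_2 (Welch's two-sample t-test, right-tailed).
t = (x̄_1 − x̄_2)/√(s_1²/n_1 + s_2²/n_2) = (1199 − 1069)/√(179.6²/18 + 115.8²/28) = 2.728
Welch–Satterthwaite df ≈ 26.13
p-value = P(T ≥ 2.728) ≈ 0.006
Since p ≈ 0.006 < α = 0.025, reject H0; the evidence is statistically significant.

t = 2.728; reject H0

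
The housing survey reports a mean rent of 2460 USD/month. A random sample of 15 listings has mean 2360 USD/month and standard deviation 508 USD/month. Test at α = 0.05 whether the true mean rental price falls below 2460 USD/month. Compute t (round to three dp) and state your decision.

H0: μ = 2460; H1: μ < 2460 (one-sample t-test, left-tailed).
t = (x̄ − μ₀)/(s/√n) = (2360 − 2460)/(508/√15) = -0.762
df = n − 1 = 14
p-value = P(T ≤ -0.762) ≈ 0.2292
Since p ≈ 0.2292 > α = 0.05, fail to reject H0; the evidence is not statistically significant.

t = -0.762; fail to reject H0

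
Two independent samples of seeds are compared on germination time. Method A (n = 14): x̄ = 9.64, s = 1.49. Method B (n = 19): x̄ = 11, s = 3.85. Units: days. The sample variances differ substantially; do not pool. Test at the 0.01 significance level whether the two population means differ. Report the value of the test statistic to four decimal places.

Let group 1 = method A, group 2 = method B. H0: μ_1 = μ_2; H1: μ_1 ≠ μ_2 (Welch's two-sample t-test, two-sided).
t = (x̄_1 − x̄_2)/√(s_1²/n_1 + s_2²/n_2) = (9.64 − 11)/√(1.49²/14 + 3.85²/19) = -1.4037
Welch–Satterthwaite df ≈ 24.65
Two-sided p-value ≈ 0.173
Since p ≈ 0.173 > α = 0.01, fail to reject H0; the evidence is not statistically significant.

-1.4037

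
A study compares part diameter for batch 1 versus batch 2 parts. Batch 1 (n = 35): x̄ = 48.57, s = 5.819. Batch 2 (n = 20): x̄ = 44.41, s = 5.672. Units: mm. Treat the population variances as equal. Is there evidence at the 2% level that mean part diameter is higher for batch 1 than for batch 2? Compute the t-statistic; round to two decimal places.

Let group 1 = batch 1, group 2 = batch 2. H0: μ_1 = μ_2; H1: μ_1 > μ_2 (two-sample pooled-variance t-test, right-tailed).
s_p² = [(35−1)·5.819² + (20−1)·5.672²]/(35+20−2) = 33.2552
t = (48.57 − 44.41)/√[33.2552·(1/35 + 1/20)] = 2.57
df = n₁ + n₂ − 2 = 53
p-value = P(T ≥ 2.57) ≈ 0.0064
Since p ≈ 0.0064 < α = 0.02, reject H0; the evidence is statistically significant.

2.57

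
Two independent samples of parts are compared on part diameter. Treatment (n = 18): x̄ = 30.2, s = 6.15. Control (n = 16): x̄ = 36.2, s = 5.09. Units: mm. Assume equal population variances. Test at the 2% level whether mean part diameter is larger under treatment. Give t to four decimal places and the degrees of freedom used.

t = -3.0756, df = 32

Let group 1 = treatment, group 2 = control. H0: μ_1 = μ_2; H1: μ_1 > μ_2 (two-sample pooled-variance t-test, right-tailed).
s_p² = [(18−1)·6.15² + (16−1)·5.09²]/(18+16−2) = 32.2376
t = (30.2 − 36.2)/√[32.2376·(1/18 + 1/16)] = -3.0756
df = n₁ + n₂ − 2 = 32
p-value = P(T ≥ -3.0756) ≈ 0.998
Since p ≈ 0.998 > α = 0.02, fail to reject H0; the data do not provide sufficient evidence against H0.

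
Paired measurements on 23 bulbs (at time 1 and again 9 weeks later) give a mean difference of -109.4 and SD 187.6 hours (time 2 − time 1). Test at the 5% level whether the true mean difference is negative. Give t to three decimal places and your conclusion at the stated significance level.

H0: μ_d = 0; H1: μ_d < 0 (paired t-test on the differences, left-tailed).
t = d̄/(s_d/√n) = -109.4/(187.6/√23) = -2.797
df = n − 1 = 22
p-value = P(T ≤ -2.797) ≈ 0.0053
Since p ≈ 0.0053 < α = 0.05, reject H0; the data support H1.

t = -2.797; reject H0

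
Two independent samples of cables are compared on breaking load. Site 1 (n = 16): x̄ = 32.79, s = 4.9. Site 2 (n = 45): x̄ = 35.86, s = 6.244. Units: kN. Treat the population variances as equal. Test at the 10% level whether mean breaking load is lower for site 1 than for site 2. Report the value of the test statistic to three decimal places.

Let group 1 = site 1, group 2 = site 2. H0: μ_1 = μ_2; H1: μ_1 < μ_2 (two-sample pooled-variance t-test, left-tailed).
s_p² = [(16−1)·4.9² + (45−1)·6.244²]/(16+45−2) = 35.1797
t = (32.79 − 35.86)/√[35.1797·(1/16 + 1/45)] = -1.778
df = n₁ + n₂ − 2 = 59
p-value = P(T ≤ -1.778) ≈ 0.040
Since p ≈ 0.040 < α = 0.1, reject H0; the evidence is statistically significant.

-1.778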